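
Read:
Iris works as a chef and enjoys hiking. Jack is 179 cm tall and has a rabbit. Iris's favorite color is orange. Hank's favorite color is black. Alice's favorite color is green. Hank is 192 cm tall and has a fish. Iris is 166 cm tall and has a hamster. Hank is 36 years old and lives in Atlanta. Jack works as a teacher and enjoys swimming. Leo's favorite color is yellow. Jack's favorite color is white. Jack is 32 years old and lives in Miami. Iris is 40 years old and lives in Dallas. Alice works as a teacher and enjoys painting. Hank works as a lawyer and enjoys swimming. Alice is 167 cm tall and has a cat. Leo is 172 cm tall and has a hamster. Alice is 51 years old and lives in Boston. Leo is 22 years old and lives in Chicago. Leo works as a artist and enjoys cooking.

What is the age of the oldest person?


Oldest: Alice at 51

51


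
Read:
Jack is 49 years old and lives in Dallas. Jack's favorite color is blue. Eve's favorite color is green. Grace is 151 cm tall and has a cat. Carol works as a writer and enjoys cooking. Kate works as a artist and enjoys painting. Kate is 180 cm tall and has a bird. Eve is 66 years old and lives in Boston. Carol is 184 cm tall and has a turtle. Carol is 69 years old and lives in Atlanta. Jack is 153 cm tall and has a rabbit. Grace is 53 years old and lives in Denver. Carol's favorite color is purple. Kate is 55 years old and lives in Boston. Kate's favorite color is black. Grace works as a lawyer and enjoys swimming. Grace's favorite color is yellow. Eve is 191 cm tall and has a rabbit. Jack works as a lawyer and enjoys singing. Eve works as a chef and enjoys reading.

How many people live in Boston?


Count in Boston: 2

2


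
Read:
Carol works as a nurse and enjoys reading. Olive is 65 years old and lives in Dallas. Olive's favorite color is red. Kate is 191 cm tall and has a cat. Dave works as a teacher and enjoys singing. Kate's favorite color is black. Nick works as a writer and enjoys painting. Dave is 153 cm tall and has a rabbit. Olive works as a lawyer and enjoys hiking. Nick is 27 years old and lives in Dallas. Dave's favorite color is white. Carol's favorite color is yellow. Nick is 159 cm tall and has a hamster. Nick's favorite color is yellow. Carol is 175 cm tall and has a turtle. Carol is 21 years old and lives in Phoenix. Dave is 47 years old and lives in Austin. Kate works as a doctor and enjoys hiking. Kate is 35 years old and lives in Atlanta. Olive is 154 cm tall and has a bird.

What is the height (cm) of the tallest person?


Tallest: Kate at 191 cm

191


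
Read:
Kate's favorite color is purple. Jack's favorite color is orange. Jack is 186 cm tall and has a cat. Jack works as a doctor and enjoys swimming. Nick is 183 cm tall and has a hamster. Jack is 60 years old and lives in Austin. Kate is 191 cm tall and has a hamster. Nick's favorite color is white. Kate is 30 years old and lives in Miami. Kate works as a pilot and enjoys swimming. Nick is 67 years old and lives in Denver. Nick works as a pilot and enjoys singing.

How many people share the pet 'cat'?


Count: 1

1


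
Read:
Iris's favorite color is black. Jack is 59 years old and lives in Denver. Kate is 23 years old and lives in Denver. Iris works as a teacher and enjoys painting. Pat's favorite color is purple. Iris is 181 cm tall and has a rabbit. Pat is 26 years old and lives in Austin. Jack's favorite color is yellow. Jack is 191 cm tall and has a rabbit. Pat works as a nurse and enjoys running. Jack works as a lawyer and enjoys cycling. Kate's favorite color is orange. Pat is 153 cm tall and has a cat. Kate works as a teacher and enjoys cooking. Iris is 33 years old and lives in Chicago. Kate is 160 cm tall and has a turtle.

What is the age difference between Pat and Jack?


|26 - 59| = 33

33


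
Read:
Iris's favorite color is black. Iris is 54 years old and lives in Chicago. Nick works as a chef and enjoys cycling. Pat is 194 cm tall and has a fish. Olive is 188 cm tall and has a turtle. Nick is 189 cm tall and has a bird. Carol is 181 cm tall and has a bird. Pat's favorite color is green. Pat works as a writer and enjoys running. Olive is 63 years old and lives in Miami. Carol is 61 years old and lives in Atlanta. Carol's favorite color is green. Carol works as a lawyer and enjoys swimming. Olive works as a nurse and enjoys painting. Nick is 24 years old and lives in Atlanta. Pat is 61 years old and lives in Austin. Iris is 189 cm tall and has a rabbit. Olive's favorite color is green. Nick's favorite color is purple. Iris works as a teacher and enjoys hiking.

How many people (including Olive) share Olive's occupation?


Olive is a nurse. Count = 1

1


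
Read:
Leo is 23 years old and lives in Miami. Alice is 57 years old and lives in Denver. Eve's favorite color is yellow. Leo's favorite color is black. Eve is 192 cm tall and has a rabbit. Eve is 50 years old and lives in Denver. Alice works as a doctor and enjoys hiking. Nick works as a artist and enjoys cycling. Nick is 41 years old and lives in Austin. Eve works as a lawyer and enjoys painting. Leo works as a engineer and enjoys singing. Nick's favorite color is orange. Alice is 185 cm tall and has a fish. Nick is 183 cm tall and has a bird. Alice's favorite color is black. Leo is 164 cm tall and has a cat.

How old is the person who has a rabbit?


Person with rabbit is Eve, age 50

50


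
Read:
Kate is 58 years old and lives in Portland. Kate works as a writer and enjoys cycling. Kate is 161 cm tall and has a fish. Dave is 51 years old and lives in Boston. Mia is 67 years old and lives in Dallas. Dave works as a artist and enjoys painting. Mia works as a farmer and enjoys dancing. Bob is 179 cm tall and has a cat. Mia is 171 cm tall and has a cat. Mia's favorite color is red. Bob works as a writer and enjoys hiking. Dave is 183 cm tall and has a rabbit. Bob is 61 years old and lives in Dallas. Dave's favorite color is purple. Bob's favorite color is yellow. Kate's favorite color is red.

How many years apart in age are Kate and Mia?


58 vs 67, diff = 9

9


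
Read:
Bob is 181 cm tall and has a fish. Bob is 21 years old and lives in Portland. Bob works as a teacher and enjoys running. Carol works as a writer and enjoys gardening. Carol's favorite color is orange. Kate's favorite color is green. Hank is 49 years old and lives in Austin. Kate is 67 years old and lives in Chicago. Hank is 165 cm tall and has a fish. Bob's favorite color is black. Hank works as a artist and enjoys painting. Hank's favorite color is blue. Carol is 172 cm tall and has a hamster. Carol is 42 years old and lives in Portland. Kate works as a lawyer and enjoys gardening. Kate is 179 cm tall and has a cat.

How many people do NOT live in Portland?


Not in Portland: 2

2


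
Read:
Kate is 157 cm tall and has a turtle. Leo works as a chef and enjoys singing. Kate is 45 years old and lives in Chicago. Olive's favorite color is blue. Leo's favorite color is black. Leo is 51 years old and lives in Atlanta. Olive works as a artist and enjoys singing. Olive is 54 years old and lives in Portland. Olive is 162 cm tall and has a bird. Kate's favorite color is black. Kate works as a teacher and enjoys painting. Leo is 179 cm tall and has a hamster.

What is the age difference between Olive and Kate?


|54 - 45| = 9

9


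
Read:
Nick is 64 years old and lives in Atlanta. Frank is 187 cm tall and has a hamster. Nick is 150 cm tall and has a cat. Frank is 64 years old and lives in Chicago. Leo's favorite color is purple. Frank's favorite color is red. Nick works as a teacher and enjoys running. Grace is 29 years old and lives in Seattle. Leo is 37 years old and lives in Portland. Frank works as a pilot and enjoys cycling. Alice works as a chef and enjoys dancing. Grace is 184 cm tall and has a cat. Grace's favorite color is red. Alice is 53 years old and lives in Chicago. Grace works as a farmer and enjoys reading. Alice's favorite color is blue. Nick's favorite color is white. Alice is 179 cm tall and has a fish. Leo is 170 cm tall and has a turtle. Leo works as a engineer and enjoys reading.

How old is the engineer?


The engineer is Leo, age 37

37


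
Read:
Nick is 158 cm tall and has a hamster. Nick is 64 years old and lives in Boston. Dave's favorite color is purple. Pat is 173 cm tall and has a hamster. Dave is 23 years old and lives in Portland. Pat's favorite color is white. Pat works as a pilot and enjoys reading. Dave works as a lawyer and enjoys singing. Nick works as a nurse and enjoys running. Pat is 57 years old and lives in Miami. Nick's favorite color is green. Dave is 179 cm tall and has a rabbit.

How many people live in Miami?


Count in Miami: 1

1


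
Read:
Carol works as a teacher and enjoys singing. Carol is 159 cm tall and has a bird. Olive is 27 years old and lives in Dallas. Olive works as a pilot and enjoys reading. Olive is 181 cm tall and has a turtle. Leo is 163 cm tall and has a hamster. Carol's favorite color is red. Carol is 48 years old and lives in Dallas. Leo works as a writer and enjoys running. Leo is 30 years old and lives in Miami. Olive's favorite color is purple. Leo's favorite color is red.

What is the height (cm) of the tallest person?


Tallest: Olive at 181 cm

181


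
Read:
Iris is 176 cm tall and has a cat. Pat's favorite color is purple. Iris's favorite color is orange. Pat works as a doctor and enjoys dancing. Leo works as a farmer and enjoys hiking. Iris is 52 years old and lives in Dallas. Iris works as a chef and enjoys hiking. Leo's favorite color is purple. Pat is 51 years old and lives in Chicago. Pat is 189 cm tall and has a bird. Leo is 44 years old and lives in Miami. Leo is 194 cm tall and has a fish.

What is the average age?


Sum=147, n=3, avg=49

49


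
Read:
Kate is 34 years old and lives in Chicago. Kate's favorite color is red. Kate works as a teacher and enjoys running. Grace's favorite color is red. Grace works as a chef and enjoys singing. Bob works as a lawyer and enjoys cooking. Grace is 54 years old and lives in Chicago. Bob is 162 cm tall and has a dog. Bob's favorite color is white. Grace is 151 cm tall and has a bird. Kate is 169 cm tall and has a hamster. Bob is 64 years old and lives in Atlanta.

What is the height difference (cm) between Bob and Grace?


|162 - 151| = 11

11


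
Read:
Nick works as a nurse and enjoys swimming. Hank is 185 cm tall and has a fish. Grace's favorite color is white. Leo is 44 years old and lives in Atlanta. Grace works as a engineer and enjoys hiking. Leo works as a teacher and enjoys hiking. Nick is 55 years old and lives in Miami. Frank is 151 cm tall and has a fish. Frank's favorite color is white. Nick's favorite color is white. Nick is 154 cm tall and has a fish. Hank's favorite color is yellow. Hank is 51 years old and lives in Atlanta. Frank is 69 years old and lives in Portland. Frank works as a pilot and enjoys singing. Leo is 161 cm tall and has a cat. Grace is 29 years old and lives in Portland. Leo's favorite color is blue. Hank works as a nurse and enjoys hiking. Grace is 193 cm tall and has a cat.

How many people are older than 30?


Filter: 4

4


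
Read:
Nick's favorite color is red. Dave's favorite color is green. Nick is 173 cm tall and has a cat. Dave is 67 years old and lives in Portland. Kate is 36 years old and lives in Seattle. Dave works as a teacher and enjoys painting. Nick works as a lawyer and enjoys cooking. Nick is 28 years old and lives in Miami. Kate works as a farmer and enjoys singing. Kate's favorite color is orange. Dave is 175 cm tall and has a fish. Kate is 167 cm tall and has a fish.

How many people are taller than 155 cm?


Taller than 155: 3

3


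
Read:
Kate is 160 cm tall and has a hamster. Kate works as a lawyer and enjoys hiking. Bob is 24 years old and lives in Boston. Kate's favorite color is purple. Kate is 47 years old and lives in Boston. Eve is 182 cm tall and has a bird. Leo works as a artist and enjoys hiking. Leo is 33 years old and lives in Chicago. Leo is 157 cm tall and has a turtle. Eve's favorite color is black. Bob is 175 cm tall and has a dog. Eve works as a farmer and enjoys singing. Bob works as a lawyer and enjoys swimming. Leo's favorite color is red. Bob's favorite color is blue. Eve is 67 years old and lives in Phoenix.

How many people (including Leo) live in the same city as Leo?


Leo lives in Chicago. Count = 1

1


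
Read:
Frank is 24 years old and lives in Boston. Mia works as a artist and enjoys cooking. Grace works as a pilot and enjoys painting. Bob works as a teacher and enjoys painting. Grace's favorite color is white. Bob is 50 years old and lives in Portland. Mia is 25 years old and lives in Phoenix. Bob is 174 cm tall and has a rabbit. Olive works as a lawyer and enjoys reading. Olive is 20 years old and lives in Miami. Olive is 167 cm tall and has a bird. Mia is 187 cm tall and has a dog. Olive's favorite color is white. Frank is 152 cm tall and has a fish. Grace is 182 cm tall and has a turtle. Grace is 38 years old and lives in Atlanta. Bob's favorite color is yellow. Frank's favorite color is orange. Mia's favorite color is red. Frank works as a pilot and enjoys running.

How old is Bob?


Bob is 50 years old

50


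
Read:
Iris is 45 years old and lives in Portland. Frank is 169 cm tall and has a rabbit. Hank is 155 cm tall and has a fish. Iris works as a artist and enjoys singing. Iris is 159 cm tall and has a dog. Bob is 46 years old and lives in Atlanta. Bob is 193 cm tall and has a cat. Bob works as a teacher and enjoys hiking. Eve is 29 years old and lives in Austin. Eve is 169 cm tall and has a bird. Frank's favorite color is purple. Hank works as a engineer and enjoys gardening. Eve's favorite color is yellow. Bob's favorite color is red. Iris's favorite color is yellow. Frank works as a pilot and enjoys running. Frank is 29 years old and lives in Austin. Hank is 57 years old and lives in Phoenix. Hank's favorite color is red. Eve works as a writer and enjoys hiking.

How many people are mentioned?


People: Eve, Iris, Hank, Frank, Bob. Count = 5

5


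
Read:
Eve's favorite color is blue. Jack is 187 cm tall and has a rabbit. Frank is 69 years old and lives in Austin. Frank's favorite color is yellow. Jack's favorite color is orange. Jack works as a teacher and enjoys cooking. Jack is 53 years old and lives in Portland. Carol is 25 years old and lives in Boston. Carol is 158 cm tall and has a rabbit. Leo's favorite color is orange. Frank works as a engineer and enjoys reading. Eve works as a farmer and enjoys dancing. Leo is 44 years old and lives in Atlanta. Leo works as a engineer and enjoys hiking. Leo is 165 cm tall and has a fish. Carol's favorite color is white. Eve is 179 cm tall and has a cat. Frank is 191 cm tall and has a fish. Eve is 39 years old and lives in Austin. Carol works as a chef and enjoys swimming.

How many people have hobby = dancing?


Count: 1

1


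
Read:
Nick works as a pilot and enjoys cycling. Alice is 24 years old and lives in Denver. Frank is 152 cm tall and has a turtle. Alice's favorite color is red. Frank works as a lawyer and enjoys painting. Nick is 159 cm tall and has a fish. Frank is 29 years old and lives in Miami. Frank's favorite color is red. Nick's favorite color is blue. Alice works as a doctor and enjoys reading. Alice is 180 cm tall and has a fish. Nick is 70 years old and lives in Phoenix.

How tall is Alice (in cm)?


Alice is 180 cm tall

180


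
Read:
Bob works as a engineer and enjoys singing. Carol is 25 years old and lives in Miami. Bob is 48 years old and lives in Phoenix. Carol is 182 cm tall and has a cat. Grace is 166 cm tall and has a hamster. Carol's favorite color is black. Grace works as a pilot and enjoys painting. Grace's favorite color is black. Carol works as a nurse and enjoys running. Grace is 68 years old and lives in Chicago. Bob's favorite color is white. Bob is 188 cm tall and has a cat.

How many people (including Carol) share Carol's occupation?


Carol is a nurse. Count = 1

1


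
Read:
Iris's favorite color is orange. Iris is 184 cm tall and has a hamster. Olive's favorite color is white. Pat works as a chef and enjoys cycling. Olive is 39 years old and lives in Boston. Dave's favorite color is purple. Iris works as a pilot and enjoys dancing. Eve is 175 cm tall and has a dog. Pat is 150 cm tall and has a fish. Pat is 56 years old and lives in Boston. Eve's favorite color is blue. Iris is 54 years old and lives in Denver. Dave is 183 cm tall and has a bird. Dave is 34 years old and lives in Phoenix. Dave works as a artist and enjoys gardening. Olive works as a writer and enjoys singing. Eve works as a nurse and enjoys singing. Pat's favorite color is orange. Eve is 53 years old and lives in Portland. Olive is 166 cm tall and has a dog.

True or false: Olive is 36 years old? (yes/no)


Olive is actually 39. no

no


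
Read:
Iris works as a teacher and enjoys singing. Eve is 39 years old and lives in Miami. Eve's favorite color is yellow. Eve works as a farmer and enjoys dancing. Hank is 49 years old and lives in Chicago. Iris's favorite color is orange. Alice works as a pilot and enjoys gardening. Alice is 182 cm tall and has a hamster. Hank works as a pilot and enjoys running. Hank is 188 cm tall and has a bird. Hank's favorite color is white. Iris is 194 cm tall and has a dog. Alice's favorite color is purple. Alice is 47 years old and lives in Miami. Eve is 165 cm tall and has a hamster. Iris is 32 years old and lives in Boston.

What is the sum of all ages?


47+49+32+39 = 167

167


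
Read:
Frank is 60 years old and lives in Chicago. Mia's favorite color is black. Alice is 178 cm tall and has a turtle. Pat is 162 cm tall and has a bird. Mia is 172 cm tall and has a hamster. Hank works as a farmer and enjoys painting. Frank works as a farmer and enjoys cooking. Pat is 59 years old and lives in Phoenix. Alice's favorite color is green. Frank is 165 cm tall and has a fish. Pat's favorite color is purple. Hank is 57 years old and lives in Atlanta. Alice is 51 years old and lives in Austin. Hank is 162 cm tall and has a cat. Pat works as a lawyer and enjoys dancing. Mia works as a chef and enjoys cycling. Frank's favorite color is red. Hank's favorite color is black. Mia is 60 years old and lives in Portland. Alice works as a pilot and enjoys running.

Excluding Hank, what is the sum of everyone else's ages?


Sum (excluding Hank): 230

230


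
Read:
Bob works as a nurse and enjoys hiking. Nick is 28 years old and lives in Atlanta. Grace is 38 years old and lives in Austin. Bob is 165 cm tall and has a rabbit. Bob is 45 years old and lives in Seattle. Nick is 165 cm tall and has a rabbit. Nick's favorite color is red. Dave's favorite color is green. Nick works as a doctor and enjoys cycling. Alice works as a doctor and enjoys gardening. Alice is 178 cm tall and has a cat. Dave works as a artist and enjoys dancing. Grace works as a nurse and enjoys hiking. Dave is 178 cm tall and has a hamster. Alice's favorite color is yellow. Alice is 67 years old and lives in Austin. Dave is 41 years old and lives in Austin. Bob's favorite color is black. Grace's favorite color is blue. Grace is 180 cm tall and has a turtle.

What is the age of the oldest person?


Oldest: Alice at 67

67


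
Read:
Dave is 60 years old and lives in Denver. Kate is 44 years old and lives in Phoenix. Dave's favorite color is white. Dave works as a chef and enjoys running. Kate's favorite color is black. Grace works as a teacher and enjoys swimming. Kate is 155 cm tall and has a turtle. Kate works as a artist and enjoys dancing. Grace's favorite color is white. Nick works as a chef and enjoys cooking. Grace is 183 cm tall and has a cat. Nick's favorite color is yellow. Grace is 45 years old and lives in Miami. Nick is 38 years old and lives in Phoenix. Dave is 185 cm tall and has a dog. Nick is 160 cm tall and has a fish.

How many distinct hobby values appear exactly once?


Unique hobby values: 4

4


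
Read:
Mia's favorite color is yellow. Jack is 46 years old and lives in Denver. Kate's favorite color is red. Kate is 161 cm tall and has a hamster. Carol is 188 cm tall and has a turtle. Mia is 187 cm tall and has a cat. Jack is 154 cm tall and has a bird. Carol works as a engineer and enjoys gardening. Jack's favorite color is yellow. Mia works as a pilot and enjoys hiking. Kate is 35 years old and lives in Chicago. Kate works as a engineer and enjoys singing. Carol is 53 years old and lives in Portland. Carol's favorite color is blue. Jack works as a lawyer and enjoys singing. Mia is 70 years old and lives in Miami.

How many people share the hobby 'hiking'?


Count: 1

1


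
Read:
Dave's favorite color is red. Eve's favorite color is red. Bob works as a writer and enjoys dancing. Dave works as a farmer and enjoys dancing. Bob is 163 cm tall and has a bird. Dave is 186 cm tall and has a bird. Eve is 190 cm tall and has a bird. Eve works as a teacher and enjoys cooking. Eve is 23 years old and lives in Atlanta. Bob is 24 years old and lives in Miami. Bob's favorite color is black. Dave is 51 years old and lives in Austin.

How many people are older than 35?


Filter: 1

1


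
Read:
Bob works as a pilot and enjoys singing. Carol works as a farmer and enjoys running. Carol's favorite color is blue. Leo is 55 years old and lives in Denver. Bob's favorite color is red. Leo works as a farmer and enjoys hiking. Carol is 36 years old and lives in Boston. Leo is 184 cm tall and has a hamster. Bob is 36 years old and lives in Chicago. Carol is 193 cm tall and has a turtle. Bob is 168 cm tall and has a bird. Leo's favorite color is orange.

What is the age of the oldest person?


Oldest: Leo at 55

55


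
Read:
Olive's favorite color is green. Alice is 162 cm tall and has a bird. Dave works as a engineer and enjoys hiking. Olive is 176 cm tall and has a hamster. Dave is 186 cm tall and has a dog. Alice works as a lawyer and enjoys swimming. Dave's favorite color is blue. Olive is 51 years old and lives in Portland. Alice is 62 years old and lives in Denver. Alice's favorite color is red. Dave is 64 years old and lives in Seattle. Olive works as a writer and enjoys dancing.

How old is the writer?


The writer is Olive, age 51

51


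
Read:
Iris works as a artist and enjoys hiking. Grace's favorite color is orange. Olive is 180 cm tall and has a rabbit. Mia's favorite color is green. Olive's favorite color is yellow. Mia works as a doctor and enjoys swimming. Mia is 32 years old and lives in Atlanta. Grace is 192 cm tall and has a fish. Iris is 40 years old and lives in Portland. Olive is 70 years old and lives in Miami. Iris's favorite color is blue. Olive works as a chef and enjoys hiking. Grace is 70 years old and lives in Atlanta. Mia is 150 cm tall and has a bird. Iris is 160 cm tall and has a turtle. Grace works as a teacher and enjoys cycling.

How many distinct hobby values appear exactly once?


Unique hobby values: 2

2


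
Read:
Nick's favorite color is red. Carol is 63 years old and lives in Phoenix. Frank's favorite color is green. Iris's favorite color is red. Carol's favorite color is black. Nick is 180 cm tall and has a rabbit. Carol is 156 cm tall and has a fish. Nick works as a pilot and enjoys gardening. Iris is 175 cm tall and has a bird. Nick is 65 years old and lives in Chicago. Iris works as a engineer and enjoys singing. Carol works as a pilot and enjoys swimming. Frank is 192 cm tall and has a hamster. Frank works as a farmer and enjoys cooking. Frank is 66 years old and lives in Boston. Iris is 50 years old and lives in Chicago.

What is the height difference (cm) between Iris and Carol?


|175 - 156| = 19

19


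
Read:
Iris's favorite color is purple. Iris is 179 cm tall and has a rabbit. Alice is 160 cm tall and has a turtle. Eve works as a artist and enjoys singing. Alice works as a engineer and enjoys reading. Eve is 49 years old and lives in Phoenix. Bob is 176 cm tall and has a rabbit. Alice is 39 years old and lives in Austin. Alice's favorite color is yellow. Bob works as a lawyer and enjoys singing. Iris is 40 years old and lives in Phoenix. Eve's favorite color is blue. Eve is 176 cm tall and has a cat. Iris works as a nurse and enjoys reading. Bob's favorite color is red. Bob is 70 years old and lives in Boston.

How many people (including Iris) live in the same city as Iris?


Iris lives in Phoenix. Count = 2

2


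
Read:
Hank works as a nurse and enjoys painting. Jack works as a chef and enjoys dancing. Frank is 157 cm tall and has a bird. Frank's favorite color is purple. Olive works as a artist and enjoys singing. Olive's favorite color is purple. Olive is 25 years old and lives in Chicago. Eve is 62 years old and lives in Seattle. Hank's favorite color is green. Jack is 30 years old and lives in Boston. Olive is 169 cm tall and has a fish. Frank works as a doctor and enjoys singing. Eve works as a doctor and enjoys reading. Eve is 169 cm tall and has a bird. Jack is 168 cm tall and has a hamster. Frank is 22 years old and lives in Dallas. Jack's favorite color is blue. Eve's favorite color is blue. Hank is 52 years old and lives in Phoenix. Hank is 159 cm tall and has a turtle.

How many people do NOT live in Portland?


Not in Portland: 5

5


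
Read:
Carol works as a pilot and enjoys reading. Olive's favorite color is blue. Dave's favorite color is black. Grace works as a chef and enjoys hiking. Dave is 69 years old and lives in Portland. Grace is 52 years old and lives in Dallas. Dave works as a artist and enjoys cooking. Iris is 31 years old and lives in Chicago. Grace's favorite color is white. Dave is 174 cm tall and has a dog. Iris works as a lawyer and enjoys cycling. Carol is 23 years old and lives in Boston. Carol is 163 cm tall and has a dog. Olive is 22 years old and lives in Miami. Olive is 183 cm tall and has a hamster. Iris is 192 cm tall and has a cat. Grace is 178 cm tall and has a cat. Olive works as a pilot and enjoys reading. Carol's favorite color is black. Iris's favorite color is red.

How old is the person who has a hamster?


Person with hamster is Olive, age 22

22


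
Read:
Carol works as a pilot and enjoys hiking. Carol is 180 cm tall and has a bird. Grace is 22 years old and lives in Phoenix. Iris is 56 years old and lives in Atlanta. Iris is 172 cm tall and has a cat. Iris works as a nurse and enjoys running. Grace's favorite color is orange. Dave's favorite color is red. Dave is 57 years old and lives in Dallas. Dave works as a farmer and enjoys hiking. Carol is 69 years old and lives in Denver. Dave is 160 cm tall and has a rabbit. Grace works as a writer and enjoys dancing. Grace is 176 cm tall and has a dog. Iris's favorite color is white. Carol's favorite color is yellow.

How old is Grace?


Grace is 22 years old

22


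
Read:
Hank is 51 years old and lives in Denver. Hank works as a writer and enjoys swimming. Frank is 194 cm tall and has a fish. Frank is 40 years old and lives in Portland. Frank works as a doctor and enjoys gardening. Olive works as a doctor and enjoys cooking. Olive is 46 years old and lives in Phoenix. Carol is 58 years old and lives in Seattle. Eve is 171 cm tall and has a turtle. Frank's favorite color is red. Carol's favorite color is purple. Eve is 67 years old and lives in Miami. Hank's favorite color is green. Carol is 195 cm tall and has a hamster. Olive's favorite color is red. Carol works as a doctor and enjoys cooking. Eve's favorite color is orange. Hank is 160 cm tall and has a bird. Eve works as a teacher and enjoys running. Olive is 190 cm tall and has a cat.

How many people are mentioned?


People: Hank, Frank, Carol, Eve, Olive. Count = 5

5


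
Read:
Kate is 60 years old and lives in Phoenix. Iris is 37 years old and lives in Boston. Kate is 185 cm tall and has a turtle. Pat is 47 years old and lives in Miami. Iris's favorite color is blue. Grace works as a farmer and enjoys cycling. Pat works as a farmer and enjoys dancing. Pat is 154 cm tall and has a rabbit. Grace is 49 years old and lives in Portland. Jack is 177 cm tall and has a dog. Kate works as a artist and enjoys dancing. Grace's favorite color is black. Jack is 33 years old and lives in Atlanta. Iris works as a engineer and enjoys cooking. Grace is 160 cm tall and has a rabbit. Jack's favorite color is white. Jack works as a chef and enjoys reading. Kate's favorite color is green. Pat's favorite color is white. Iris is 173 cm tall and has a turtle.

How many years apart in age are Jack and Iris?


33 vs 37, diff = 4

4


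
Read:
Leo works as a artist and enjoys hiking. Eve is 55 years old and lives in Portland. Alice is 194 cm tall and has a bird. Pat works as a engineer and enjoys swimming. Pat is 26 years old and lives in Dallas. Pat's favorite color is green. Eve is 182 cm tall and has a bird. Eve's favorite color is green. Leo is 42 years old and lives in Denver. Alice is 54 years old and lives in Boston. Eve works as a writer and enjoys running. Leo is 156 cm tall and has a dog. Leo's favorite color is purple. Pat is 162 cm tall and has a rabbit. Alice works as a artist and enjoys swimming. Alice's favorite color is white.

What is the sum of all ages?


55+26+54+42 = 177

177


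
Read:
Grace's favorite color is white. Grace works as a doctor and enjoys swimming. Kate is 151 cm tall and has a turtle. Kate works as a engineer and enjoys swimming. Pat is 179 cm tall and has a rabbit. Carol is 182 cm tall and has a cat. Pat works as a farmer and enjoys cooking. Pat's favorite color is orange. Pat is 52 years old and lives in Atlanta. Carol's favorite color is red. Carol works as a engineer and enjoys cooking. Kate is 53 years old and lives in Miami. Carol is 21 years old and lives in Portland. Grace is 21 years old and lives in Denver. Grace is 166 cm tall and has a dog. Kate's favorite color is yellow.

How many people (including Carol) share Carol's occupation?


Carol is a engineer. Count = 2

2


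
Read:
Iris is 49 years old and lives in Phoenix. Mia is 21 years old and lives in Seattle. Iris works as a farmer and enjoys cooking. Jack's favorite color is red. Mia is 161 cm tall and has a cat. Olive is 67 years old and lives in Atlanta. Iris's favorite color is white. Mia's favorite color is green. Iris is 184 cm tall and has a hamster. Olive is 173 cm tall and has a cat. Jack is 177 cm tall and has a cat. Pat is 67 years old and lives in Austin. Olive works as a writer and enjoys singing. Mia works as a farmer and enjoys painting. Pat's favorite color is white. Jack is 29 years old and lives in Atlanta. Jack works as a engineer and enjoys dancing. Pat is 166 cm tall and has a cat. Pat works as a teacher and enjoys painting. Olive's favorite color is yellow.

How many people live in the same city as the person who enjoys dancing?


Person with hobby dancing is Jack, city Atlanta. Count = 2

2


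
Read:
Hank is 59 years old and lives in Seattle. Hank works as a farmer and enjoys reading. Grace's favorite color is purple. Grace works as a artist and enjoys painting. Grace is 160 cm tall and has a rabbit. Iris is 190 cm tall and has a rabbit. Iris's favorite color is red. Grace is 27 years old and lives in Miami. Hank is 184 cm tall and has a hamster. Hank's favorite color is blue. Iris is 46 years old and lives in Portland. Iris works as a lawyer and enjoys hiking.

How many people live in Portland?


Count in Portland: 1

1


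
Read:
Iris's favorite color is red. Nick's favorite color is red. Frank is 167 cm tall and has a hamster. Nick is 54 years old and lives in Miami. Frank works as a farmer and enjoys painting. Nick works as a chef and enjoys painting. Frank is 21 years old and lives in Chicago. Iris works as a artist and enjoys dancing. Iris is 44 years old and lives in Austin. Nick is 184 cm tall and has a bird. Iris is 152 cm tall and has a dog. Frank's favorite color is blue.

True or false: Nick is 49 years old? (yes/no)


Nick is actually 54. no

no


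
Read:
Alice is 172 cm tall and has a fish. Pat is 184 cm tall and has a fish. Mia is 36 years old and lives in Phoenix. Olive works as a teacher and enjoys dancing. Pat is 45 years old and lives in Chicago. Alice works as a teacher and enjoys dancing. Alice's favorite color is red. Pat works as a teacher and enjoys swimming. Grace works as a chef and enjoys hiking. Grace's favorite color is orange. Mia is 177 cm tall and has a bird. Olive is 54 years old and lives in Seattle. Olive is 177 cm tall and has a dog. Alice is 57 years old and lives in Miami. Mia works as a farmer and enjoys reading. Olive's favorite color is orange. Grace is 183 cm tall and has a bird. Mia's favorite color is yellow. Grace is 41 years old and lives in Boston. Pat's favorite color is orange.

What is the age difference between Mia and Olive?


|36 - 54| = 18

18


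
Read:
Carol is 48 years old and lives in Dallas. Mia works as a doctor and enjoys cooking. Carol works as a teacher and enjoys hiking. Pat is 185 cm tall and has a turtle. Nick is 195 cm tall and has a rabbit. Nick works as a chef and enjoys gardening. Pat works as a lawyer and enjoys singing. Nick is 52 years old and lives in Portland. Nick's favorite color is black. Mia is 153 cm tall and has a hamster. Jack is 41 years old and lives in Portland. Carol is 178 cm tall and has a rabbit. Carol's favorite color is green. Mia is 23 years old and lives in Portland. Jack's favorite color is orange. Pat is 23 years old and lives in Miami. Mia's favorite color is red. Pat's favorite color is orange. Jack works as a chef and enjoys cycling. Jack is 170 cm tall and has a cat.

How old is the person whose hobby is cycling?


Person with hobby=cycling is Jack, age 41

41


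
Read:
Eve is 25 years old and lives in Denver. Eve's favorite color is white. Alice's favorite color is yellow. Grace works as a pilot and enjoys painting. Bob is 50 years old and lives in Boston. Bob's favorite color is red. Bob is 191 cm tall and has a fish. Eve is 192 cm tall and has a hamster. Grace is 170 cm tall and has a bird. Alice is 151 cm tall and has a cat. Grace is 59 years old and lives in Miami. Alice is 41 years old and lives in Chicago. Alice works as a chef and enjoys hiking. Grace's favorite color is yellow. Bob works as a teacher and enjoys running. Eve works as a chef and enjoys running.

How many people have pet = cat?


Count: 1

1


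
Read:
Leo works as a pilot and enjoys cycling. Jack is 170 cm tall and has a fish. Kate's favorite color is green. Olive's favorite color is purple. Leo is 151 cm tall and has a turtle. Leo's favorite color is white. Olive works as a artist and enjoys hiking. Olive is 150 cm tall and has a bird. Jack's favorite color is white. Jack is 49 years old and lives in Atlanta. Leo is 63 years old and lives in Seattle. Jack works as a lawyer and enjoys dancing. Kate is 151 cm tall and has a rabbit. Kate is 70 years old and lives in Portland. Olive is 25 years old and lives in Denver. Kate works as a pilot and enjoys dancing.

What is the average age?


Sum=207, n=4, avg=51.75

51.75


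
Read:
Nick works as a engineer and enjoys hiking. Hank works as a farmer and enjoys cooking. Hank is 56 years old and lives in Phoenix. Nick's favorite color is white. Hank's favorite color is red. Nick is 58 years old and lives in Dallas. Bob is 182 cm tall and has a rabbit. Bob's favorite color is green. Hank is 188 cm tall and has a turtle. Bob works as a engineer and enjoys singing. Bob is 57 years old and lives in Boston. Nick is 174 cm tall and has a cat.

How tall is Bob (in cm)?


Bob is 182 cm tall

182


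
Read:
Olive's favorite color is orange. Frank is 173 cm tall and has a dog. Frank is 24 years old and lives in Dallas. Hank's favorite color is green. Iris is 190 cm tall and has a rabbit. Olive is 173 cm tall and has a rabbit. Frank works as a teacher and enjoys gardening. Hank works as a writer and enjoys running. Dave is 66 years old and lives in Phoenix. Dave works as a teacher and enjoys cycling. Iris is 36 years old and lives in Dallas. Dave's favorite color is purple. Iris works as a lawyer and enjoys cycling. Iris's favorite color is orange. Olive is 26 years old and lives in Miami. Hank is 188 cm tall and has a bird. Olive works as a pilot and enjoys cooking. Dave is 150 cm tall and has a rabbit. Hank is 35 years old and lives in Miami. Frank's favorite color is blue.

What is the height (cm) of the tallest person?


Tallest: Iris at 190 cm

190


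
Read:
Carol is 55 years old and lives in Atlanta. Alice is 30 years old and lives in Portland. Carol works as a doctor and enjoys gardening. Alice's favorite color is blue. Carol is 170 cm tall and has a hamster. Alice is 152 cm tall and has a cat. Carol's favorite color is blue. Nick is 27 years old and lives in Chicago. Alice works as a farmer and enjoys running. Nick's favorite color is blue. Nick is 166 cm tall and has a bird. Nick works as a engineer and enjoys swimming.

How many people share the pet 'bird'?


Count: 1

1


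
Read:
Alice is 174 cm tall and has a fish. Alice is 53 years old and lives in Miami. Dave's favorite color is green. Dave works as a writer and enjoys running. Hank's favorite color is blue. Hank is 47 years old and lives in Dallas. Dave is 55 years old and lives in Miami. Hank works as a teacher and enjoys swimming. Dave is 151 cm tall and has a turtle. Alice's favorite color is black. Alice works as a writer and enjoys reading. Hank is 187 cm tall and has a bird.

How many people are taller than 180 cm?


Taller than 180: 1

1


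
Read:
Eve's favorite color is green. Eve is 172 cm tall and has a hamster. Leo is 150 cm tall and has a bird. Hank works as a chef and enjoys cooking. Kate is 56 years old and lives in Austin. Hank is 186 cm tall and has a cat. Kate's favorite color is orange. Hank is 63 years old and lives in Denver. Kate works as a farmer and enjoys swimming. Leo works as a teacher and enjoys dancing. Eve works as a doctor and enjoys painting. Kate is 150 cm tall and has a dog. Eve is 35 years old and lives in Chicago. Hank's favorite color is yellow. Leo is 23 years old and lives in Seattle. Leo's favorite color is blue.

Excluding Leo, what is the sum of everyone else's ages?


Sum (excluding Leo): 154

154


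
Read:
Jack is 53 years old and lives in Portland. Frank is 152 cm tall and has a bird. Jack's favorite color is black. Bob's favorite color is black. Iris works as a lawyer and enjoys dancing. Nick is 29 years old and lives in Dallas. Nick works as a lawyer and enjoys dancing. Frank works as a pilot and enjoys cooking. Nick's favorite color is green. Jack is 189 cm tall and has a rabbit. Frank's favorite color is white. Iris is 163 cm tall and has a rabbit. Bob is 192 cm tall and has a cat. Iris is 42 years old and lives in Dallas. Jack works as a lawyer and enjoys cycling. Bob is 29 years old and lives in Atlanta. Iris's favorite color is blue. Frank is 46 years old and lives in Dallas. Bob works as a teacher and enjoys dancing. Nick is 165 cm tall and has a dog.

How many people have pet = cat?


Count: 1

1


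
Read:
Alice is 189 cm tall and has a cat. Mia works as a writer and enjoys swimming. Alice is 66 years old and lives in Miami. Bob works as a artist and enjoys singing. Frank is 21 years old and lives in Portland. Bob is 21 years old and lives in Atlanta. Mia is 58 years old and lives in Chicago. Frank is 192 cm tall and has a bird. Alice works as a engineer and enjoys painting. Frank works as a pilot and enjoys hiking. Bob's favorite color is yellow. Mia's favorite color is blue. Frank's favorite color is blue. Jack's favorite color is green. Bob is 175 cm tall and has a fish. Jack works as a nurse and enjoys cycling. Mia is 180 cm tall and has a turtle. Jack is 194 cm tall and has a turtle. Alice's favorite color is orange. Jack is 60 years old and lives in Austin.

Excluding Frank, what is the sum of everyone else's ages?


Sum (excluding Frank): 205

205


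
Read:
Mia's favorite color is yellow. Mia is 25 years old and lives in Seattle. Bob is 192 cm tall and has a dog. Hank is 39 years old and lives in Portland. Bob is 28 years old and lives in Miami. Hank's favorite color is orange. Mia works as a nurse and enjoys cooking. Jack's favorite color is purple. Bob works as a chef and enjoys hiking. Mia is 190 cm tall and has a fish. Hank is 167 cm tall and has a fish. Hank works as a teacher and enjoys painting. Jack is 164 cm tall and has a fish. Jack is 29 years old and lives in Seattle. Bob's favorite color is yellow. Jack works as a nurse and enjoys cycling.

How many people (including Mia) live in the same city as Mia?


Mia lives in Seattle. Count = 2

2
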